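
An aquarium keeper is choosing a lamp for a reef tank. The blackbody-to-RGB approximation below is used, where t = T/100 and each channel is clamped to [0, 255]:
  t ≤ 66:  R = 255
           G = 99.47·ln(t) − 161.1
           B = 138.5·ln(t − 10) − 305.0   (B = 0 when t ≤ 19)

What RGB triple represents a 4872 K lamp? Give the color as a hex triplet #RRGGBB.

#FFE1C9

t = 4872/100 = 48.72; the t ≤ 66 branch applies.
R = 255 by definition for t ≤ 66.
G = 99.47·ln 48.72 − 161.1 = 99.47·3.8861 − 161.1 = 225.449.
B = 138.5·ln(48.72 − 10) − 305.0 = 138.5·ln 38.72 − 305.0 = 138.5·3.6564 − 305.0 = 201.405.
Rounded: (255, 225, 201).
In hex: #FFE1C9.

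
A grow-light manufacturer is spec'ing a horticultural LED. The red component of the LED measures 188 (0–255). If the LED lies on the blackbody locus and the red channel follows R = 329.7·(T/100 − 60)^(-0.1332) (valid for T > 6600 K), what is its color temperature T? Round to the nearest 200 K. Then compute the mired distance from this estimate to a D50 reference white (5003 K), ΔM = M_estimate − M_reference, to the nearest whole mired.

-122 mireds

(t − 60)^(-0.1332) = 188/329.7 = 0.57022.
t − 60 = 0.57022^(1/-0.1332) = 0.57022^(-7.508) = 67.848, so t = 127.848.
T = 100·t = 12785 K → 12800 K to the nearest 200 K.
M_estimate = 10⁶/12800 = 78.12; M_reference = 10⁶/5003 = 199.88.
ΔM = 78.12 − 199.88 = -121.76 → -122 mireds.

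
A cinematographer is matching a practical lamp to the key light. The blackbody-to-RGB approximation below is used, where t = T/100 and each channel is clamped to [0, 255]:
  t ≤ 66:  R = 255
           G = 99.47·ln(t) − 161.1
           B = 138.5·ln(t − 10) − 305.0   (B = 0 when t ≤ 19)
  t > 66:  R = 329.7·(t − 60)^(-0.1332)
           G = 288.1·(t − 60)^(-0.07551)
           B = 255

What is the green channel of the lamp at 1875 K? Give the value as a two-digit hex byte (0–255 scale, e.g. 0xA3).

0x82

t = 1875/100 = 18.75; the t ≤ 66 branch applies.
G = 99.47·ln 18.75 − 161.1 = 99.47·2.9312 − 161.1 = 130.466.
Rounded: 130; in hex, 0x82.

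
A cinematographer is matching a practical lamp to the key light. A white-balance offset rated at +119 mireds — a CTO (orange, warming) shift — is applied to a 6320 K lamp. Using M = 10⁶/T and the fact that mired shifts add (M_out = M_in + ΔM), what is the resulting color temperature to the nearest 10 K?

M_in = 10⁶/6320 = 158.23 mireds.
M_out = 158.23 + (+119) = 277.23 mireds.
T_out = 10⁶/277.23 = 3607.1 K → 3610 K.

3610 K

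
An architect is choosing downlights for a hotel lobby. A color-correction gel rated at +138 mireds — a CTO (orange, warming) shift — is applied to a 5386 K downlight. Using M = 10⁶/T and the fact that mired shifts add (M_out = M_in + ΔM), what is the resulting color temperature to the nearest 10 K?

M_in = 10⁶/5386 = 185.67 mireds.
M_out = 185.67 + (+138) = 323.67 mireds.
T_out = 10⁶/323.67 = 3089.6 K → 3090 K.

3090 K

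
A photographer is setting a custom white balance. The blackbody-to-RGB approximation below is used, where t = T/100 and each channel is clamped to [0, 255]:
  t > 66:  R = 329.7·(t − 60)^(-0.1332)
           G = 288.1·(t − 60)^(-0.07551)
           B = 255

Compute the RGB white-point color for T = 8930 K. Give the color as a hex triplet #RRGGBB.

t = 8930/100 = 89.3; the t > 66 branch applies.
R = 329.7·(89.3 − 60)^(-0.1332) = 329.7·29.3^(-0.1332) = 329.7·0.63770 = 210.248.
G = 288.1·(89.3 − 60)^(-0.07551) = 288.1·29.3^(-0.07551) = 288.1·0.77488 = 223.244.
B = 255 by definition for t > 66.
Rounded: (210, 223, 255).
In hex: #D2DFFF.

#D2DFFF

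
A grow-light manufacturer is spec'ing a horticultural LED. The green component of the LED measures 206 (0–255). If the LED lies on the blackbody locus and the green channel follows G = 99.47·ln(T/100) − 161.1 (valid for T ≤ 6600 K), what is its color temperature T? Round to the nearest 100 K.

4000 K

ln t = (206 + 161.1) / 99.47 = 3.6906.
t = e^3.6906 = 40.067.
T = 100·t = 4007 K → 4000 K to the nearest 100 K.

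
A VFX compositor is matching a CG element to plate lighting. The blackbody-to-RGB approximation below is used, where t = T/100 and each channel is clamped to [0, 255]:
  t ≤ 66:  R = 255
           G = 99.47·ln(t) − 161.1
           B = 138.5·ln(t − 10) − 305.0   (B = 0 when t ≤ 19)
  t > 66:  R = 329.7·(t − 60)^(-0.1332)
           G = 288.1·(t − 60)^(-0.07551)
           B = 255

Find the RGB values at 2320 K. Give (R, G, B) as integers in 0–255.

t = 2320/100 = 23.2; the t ≤ 66 branch applies.
R = 255 by definition for t ≤ 66.
G = 99.47·ln 23.2 − 161.1 = 99.47·3.1442 − 161.1 = 151.649.
B = 138.5·ln(23.2 − 10) − 305.0 = 138.5·ln 13.2 − 305.0 = 138.5·2.5802 − 305.0 = 52.360.
Rounded: (255, 152, 52).

(255, 152, 52)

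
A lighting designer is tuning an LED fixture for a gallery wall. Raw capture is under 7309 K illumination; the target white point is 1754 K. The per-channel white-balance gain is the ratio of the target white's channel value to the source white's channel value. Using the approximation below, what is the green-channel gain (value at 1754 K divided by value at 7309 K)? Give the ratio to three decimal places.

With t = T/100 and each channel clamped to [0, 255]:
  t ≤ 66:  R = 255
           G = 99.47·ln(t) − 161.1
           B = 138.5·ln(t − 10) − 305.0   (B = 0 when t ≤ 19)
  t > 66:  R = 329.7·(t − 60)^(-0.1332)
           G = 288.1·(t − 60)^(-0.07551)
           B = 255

0.522

At 7309 K (t = 73.09):
  G = 288.1·(73.09 − 60)^(-0.07551) = 288.1·13.09^(-0.07551) = 288.1·0.82349 = 237.248.
At 1754 K (t = 17.54):
  G = 99.47·ln 17.54 − 161.1 = 99.47·2.8645 − 161.1 = 123.830.
Gain = 123.830 / 237.248 = 0.5219 → 0.522.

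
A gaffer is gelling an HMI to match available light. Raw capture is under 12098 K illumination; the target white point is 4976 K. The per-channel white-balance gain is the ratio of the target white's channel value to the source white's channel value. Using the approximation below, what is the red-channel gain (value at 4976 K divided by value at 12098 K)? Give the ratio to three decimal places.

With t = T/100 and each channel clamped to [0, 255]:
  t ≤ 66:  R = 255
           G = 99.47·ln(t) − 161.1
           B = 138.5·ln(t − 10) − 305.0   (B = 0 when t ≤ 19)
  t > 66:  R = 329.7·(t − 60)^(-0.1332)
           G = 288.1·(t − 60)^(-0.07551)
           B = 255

1.337

At 12098 K (t = 120.98):
  R = 329.7·(120.98 − 60)^(-0.1332) = 329.7·60.98^(-0.1332) = 329.7·0.57838 = 190.692.
At 4976 K (t = 49.76):
  R = 255 by definition for t ≤ 66.
Gain = 255.000 / 190.692 = 1.3372 → 1.337.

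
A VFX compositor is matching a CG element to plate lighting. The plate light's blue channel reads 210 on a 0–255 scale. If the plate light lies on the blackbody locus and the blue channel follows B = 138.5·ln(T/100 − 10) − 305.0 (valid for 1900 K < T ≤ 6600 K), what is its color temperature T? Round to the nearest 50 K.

5100 K

ln(t − 10) = (210 + 305.0) / 138.5 = 3.7184.
t − 10 = e^3.7184 = 41.199, so t = 51.199.
T = 100·t = 5120 K → 5100 K to the nearest 50 K.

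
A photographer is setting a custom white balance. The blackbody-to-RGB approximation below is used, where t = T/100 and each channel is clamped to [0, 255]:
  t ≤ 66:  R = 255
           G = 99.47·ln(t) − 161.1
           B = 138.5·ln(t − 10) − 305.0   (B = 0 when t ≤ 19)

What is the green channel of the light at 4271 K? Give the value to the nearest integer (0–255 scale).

212

t = 4271/100 = 42.71; the t ≤ 66 branch applies.
G = 99.47·ln 42.71 − 161.1 = 99.47·3.7544 − 161.1 = 212.353.
Rounded: 212.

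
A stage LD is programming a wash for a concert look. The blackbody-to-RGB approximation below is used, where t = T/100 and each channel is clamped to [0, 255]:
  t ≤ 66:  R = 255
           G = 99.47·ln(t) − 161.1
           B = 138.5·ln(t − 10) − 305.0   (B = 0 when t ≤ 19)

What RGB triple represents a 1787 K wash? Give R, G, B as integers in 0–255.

t = 1787/100 = 17.87; the t ≤ 66 branch applies.
R = 255 by definition for t ≤ 66.
G = 99.47·ln 17.87 − 161.1 = 99.47·2.8831 − 161.1 = 125.684.
t = 17.87 ≤ 19, so B = 0.
Rounded: (255, 126, 0).

R=255, G=126, B=0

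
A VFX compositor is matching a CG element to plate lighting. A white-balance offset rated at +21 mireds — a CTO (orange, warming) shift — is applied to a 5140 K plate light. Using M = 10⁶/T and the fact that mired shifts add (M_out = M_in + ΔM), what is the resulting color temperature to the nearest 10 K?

M_in = 10⁶/5140 = 194.55 mireds.
M_out = 194.55 + (+21) = 215.55 mireds.
T_out = 10⁶/215.55 = 4639.2 K → 4640 K.

4640 K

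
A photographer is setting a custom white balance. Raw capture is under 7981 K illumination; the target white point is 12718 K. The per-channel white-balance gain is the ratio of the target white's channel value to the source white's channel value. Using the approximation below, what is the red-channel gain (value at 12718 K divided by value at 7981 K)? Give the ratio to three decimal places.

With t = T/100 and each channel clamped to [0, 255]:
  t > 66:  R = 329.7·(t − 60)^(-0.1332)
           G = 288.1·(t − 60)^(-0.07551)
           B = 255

0.850

At 7981 K (t = 79.81):
  R = 329.7·(79.81 − 60)^(-0.1332) = 329.7·19.81^(-0.1332) = 329.7·0.67182 = 221.500.
At 12718 K (t = 127.18):
  R = 329.7·(127.18 − 60)^(-0.1332) = 329.7·67.18^(-0.1332) = 329.7·0.57097 = 188.248.
Gain = 188.248 / 221.500 = 0.8499 → 0.850.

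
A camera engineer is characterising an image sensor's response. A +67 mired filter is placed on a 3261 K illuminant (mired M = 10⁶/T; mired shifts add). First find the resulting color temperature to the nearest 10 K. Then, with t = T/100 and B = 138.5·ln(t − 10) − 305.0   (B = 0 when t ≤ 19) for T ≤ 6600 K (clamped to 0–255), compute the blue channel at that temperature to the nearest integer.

86

M_in = 10⁶/3261 = 306.65; M_out = 306.65 + (+67) = 373.65.
T_out = 10⁶/373.65 = 2676.3 K → 2680 K; t = 26.8.
B = 138.5·ln(26.8 − 10) − 305.0 = 138.5·ln 16.8 − 305.0 = 138.5·2.8214 − 305.0 = 85.761.
Rounded: 86.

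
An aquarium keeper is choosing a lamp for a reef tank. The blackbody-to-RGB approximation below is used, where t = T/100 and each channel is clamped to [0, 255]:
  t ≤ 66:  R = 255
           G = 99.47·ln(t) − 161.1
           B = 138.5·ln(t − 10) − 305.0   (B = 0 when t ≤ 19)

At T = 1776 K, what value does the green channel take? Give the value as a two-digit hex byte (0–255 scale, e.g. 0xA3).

t = 1776/100 = 17.76; the t ≤ 66 branch applies.
G = 99.47·ln 17.76 − 161.1 = 99.47·2.8769 − 161.1 = 125.070.
Rounded: 125; in hex, 0x7D.

0x7D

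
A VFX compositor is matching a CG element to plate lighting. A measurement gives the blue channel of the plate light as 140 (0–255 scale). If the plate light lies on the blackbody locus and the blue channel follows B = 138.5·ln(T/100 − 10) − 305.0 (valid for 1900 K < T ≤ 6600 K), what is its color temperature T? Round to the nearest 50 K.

ln(t − 10) = (140 + 305.0) / 138.5 = 3.2130.
t − 10 = e^3.2130 = 24.853, so t = 34.853.
T = 100·t = 3485 K → 3500 K to the nearest 50 K.

3500 K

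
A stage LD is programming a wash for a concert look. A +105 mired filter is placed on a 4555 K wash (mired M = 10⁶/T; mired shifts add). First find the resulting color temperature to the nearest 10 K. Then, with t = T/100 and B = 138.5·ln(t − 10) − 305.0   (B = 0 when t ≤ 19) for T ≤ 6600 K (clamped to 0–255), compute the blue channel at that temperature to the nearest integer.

M_in = 10⁶/4555 = 219.54; M_out = 219.54 + (+105) = 324.54.
T_out = 10⁶/324.54 = 3081.3 K → 3080 K; t = 30.8.
B = 138.5·ln(30.8 − 10) − 305.0 = 138.5·ln 20.8 − 305.0 = 138.5·3.0350 − 305.0 = 115.341.
Rounded: 115.

115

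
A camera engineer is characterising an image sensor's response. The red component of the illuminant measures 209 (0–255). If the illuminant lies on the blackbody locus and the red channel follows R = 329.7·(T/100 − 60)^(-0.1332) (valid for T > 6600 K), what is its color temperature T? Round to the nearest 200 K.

(t − 60)^(-0.1332) = 209/329.7 = 0.63391.
t − 60 = 0.63391^(1/-0.1332) = 0.63391^(-7.508) = 30.639, so t = 90.639.
T = 100·t = 9064 K → 9000 K to the nearest 200 K.

9000 K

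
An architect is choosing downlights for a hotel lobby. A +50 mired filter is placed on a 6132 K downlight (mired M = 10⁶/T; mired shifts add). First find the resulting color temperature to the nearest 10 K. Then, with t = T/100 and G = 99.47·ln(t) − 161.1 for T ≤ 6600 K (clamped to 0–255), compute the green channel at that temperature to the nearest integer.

222

M_in = 10⁶/6132 = 163.08; M_out = 163.08 + (+50) = 213.08.
T_out = 10⁶/213.08 = 4693.1 K → 4690 K; t = 46.9.
G = 99.47·ln 46.9 − 161.1 = 99.47·3.8480 − 161.1 = 221.662.
Rounded: 222.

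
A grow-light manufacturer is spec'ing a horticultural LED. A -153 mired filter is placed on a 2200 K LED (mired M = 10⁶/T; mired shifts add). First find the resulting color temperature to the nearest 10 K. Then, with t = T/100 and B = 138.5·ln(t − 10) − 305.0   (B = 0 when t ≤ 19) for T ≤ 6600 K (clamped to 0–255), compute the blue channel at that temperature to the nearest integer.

130

M_in = 10⁶/2200 = 454.55; M_out = 454.55 + (-153) = 301.55.
T_out = 10⁶/301.55 = 3316.2 K → 3320 K; t = 33.2.
B = 138.5·ln(33.2 − 10) − 305.0 = 138.5·ln 23.2 − 305.0 = 138.5·3.1442 − 305.0 = 130.465.
Rounded: 130.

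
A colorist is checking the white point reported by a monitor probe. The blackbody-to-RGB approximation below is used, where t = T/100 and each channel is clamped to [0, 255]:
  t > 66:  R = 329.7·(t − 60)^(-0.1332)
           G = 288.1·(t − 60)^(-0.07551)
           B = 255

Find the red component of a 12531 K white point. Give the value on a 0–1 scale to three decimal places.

t = 12531/100 = 125.31; the t > 66 branch applies.
R = 329.7·(125.31 − 60)^(-0.1332) = 329.7·65.31^(-0.1332) = 329.7·0.57312 = 188.957.
On a 0–1 scale: 188.957/255 = 0.7410 → 0.741.

0.741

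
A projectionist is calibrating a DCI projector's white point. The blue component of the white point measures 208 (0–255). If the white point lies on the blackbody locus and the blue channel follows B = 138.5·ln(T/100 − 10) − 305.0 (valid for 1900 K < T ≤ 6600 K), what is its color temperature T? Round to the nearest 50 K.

5050 K

ln(t − 10) = (208 + 305.0) / 138.5 = 3.7040.
t − 10 = e^3.7040 = 40.608, so t = 50.608.
T = 100·t = 5061 K → 5050 K to the nearest 50 K.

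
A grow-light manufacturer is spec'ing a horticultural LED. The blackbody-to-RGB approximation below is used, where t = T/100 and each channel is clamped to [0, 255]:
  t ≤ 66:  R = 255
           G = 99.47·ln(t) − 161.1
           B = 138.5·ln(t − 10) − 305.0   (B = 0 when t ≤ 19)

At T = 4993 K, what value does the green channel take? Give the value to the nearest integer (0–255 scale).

t = 4993/100 = 49.93; the t ≤ 66 branch applies.
G = 99.47·ln 49.93 − 161.1 = 99.47·3.9106 − 161.1 = 227.890.
Rounded: 228.

228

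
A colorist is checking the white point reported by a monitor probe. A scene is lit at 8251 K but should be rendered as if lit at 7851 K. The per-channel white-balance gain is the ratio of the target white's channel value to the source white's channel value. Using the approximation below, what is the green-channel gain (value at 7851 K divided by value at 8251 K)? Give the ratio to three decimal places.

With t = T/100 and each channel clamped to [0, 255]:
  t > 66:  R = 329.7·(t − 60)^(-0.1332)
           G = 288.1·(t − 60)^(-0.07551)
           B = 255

1.015

At 8251 K (t = 82.51):
  G = 288.1·(82.51 − 60)^(-0.07551) = 288.1·22.51^(-0.07551) = 288.1·0.79046 = 227.733.
At 7851 K (t = 78.51):
  G = 288.1·(78.51 − 60)^(-0.07551) = 288.1·18.51^(-0.07551) = 288.1·0.80223 = 231.122.
Gain = 231.122 / 227.733 = 1.0149 → 1.015.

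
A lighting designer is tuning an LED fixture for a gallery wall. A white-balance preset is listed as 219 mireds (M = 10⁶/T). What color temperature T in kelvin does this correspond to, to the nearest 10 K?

4570 K

T = 10⁶ / 219 = 4566.21 K → 4570 K.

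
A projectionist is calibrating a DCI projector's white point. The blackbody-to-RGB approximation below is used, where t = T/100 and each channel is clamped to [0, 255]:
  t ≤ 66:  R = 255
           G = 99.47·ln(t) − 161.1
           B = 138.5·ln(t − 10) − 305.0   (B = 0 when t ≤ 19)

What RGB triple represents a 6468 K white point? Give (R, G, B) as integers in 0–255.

(255, 254, 249)

t = 6468/100 = 64.68; the t ≤ 66 branch applies.
R = 255 by definition for t ≤ 66.
G = 99.47·ln 64.68 − 161.1 = 99.47·4.1695 − 161.1 = 253.635.
B = 138.5·ln(64.68 − 10) − 305.0 = 138.5·ln 54.68 − 305.0 = 138.5·4.0015 − 305.0 = 249.207.
Rounded: (255, 254, 249).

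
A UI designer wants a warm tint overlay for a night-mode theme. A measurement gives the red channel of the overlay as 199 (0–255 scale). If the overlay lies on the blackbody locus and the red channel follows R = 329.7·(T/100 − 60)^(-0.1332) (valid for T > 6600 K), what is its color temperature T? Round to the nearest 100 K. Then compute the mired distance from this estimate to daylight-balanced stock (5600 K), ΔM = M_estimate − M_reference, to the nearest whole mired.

(t − 60)^(-0.1332) = 199/329.7 = 0.60358.
t − 60 = 0.60358^(1/-0.1332) = 0.60358^(-7.508) = 44.273, so t = 104.273.
T = 100·t = 10427 K → 10400 K to the nearest 100 K.
M_estimate = 10⁶/10400 = 96.15; M_reference = 10⁶/5600 = 178.57.
ΔM = 96.15 − 178.57 = -82.42 → -82 mireds.

-82 mireds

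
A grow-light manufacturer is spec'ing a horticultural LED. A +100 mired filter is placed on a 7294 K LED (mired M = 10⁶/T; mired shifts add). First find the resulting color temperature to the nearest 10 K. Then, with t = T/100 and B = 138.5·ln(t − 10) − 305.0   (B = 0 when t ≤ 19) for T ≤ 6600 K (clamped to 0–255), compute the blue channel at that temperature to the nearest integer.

M_in = 10⁶/7294 = 137.10; M_out = 137.10 + (+100) = 237.10.
T_out = 10⁶/237.10 = 4217.6 K → 4220 K; t = 42.2.
B = 138.5·ln(42.2 − 10) − 305.0 = 138.5·ln 32.2 − 305.0 = 138.5·3.4720 − 305.0 = 175.867.
Rounded: 176.

176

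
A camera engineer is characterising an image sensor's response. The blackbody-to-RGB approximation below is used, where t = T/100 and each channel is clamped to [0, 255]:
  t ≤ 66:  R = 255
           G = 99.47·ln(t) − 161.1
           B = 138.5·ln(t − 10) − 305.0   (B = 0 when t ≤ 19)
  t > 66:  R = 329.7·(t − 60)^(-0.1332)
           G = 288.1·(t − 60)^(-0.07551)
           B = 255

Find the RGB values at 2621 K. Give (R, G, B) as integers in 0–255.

(255, 164, 81)

t = 2621/100 = 26.21; the t ≤ 66 branch applies.
R = 255 by definition for t ≤ 66.
G = 99.47·ln 26.21 − 161.1 = 99.47·3.2661 − 161.1 = 163.783.
B = 138.5·ln(26.21 − 10) − 305.0 = 138.5·ln 16.21 − 305.0 = 138.5·2.7856 − 305.0 = 80.810.
Rounded: (255, 164, 81).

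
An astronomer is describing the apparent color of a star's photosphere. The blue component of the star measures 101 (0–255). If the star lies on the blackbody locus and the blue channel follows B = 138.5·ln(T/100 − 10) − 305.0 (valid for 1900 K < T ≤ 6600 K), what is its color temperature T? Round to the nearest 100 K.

2900 K

ln(t − 10) = (101 + 305.0) / 138.5 = 2.9314.
t − 10 = e^2.9314 = 18.754, so t = 28.754.
T = 100·t = 2875 K → 2900 K to the nearest 100 K.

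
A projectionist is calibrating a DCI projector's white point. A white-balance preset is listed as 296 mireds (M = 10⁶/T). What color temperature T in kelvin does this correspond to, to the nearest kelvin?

3378 K

T = 10⁶ / 296 = 3378.38 K → 3378 K.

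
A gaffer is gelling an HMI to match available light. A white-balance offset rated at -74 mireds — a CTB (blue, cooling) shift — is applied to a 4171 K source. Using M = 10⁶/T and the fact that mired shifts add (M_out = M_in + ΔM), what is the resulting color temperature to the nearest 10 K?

M_in = 10⁶/4171 = 239.75 mireds.
M_out = 239.75 + (-74) = 165.75 mireds.
T_out = 10⁶/165.75 = 6033.2 K → 6030 K.

6030 K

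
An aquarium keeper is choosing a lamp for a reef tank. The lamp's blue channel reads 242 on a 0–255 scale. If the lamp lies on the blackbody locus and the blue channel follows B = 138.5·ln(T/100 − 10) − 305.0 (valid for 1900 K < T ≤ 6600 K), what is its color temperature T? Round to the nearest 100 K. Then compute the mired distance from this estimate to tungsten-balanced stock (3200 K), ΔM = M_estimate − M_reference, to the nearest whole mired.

-151 mireds

ln(t − 10) = (242 + 305.0) / 138.5 = 3.9495.
t − 10 = e^3.9495 = 51.907, so t = 61.907.
T = 100·t = 6191 K → 6200 K to the nearest 100 K.
M_estimate = 10⁶/6200 = 161.29; M_reference = 10⁶/3200 = 312.50.
ΔM = 161.29 − 312.50 = -151.21 → -151 mireds.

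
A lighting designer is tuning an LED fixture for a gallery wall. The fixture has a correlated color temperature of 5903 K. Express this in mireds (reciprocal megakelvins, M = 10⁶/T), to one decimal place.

169.4 mireds

M = 10⁶ / 5903 = 169.405 → 169.4 mireds.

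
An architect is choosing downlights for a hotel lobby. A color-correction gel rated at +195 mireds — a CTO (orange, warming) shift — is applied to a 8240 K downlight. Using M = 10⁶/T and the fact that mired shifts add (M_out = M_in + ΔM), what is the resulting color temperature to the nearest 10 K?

3160 K

M_in = 10⁶/8240 = 121.36 mireds.
M_out = 121.36 + (+195) = 316.36 mireds.
T_out = 10⁶/316.36 = 3161.0 K → 3160 K.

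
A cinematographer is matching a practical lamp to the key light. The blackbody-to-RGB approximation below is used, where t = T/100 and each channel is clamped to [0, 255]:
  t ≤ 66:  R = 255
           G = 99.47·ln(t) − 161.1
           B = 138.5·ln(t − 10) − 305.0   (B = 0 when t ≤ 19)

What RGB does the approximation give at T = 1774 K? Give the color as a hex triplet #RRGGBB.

t = 1774/100 = 17.74; the t ≤ 66 branch applies.
R = 255 by definition for t ≤ 66.
G = 99.47·ln 17.74 − 161.1 = 99.47·2.8758 − 161.1 = 124.958.
t = 17.74 ≤ 19, so B = 0.
Rounded: (255, 125, 0).
In hex: #FF7D00.

#FF7D00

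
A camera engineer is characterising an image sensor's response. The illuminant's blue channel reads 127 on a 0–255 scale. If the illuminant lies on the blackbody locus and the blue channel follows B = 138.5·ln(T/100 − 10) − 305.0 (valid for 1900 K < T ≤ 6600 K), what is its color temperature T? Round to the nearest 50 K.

3250 K

ln(t − 10) = (127 + 305.0) / 138.5 = 3.1191.
t − 10 = e^3.1191 = 22.627, so t = 32.627.
T = 100·t = 3263 K → 3250 K to the nearest 50 K.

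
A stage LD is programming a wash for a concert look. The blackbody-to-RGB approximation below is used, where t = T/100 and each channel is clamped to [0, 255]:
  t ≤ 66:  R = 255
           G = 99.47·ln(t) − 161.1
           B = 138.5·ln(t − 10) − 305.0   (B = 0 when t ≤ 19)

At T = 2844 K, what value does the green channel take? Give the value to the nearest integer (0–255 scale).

172

t = 2844/100 = 28.44; the t ≤ 66 branch applies.
G = 99.47·ln 28.44 − 161.1 = 99.47·3.3478 − 161.1 = 171.905.
Rounded: 172.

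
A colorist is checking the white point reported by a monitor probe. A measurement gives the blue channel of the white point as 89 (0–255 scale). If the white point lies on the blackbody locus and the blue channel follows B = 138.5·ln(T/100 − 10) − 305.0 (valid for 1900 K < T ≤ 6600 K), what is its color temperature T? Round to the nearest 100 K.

ln(t − 10) = (89 + 305.0) / 138.5 = 2.8448.
t − 10 = e^2.8448 = 17.198, so t = 27.198.
T = 100·t = 2720 K → 2700 K to the nearest 100 K.

2700 K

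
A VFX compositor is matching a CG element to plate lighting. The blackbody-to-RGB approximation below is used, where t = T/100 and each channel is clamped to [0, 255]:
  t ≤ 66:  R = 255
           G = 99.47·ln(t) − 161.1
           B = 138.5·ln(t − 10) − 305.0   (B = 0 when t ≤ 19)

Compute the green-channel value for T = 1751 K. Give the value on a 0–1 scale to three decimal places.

t = 1751/100 = 17.51; the t ≤ 66 branch applies.
G = 99.47·ln 17.51 − 161.1 = 99.47·2.8628 − 161.1 = 123.660.
On a 0–1 scale: 123.660/255 = 0.4849 → 0.485.

0.485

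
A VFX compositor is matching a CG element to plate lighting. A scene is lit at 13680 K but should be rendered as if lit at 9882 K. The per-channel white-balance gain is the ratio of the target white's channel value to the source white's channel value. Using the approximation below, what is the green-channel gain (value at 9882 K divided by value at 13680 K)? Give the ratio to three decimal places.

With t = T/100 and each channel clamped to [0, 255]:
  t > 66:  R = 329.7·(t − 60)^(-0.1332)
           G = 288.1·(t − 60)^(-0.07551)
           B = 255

At 13680 K (t = 136.8):
  G = 288.1·(136.8 − 60)^(-0.07551) = 288.1·76.8^(-0.07551) = 288.1·0.72050 = 207.577.
At 9882 K (t = 98.82):
  G = 288.1·(98.82 − 60)^(-0.07551) = 288.1·38.82^(-0.07551) = 288.1·0.75860 = 218.551.
Gain = 218.551 / 207.577 = 1.0529 → 1.053.

1.053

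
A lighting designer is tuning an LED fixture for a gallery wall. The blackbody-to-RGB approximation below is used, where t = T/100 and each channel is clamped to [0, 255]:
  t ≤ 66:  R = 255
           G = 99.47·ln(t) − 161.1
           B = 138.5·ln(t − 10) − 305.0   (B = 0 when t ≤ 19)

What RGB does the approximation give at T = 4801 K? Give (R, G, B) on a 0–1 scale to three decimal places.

(1.000, 0.878, 0.780)

t = 4801/100 = 48.01; the t ≤ 66 branch applies.
R = 255 by definition for t ≤ 66.
G = 99.47·ln 48.01 − 161.1 = 99.47·3.8714 − 161.1 = 223.989.
B = 138.5·ln(48.01 − 10) − 305.0 = 138.5·ln 38.01 − 305.0 = 138.5·3.6378 − 305.0 = 198.842.
Dividing each by 255: (1.0000, 0.8784, 0.7798) → (1.000, 0.878, 0.780).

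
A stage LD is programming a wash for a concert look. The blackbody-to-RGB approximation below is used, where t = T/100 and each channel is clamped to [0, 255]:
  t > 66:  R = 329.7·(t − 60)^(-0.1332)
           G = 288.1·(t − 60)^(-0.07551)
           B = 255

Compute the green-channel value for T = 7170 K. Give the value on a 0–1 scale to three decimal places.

0.938

t = 7170/100 = 71.7; the t > 66 branch applies.
G = 288.1·(71.7 − 60)^(-0.07551) = 288.1·11.7^(-0.07551) = 288.1·0.83050 = 239.268.
On a 0–1 scale: 239.268/255 = 0.9383 → 0.938.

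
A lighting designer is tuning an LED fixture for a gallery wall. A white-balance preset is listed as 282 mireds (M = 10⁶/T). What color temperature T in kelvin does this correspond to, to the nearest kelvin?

T = 10⁶ / 282 = 3546.10 K → 3546 K.

3546 K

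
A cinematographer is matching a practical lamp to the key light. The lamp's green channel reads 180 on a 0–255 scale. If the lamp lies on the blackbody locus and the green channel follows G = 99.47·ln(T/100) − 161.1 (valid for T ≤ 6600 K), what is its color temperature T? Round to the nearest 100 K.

3100 K

ln t = (180 + 161.1) / 99.47 = 3.4292.
t = e^3.4292 = 30.851.
T = 100·t = 3085 K → 3100 K to the nearest 100 K.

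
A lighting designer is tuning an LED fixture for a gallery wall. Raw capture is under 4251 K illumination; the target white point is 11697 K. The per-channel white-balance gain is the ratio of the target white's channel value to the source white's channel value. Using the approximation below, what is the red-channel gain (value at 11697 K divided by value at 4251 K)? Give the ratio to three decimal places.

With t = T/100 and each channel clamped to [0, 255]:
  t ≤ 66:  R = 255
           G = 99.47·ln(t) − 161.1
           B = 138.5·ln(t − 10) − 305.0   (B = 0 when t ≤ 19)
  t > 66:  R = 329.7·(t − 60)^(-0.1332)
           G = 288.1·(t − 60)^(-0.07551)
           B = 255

At 4251 K (t = 42.51):
  R = 255 by definition for t ≤ 66.
At 11697 K (t = 116.97):
  R = 329.7·(116.97 − 60)^(-0.1332) = 329.7·56.97^(-0.1332) = 329.7·0.58364 = 192.427.
Gain = 192.427 / 255.000 = 0.7546 → 0.755.

0.755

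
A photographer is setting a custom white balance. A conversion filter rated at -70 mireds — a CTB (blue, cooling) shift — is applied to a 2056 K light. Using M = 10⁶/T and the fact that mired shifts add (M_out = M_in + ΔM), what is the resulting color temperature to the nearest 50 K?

2400 K

M_in = 10⁶/2056 = 486.38 mireds.
M_out = 486.38 + (-70) = 416.38 mireds.
T_out = 10⁶/416.38 = 2401.6 K → 2400 K.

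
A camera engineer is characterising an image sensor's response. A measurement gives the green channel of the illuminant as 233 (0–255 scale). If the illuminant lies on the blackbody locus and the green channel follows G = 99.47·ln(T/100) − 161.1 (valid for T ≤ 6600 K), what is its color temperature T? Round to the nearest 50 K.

5250 K

ln t = (233 + 161.1) / 99.47 = 3.9620.
t = e^3.9620 = 52.562.
T = 100·t = 5256 K → 5250 K to the nearest 50 K.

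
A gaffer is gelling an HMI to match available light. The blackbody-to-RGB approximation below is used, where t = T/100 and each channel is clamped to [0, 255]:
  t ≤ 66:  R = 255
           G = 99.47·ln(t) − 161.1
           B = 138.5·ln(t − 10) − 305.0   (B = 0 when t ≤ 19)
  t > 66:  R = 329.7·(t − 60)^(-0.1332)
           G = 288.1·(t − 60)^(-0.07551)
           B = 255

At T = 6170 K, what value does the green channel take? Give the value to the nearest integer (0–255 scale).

t = 6170/100 = 61.7; the t ≤ 66 branch applies.
G = 99.47·ln 61.7 − 161.1 = 99.47·4.1223 − 161.1 = 248.944.
Rounded: 249.

249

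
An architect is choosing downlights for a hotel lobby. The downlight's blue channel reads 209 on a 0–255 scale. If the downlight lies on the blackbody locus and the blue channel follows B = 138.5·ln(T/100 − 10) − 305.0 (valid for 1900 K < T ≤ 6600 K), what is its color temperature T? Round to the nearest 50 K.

ln(t − 10) = (209 + 305.0) / 138.5 = 3.7112.
t − 10 = e^3.7112 = 40.903, so t = 50.903.
T = 100·t = 5090 K → 5100 K to the nearest 50 K.

5100 K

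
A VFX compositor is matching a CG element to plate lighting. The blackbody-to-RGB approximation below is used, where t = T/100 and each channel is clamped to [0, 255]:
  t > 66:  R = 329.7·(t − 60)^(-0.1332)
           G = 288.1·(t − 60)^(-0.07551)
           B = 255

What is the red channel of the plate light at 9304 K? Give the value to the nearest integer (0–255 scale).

207

t = 9304/100 = 93.04; the t > 66 branch applies.
R = 329.7·(93.04 − 60)^(-0.1332) = 329.7·33.04^(-0.1332) = 329.7·0.62757 = 206.911.
Rounded: 207.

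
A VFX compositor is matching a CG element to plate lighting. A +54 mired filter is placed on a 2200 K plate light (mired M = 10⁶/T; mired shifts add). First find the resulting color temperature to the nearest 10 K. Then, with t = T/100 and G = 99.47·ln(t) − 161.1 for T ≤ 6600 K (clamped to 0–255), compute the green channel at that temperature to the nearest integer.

M_in = 10⁶/2200 = 454.55; M_out = 454.55 + (+54) = 508.55.
T_out = 10⁶/508.55 = 1966.4 K → 1970 K; t = 19.7.
G = 99.47·ln 19.7 − 161.1 = 99.47·2.9806 − 161.1 = 135.382.
Rounded: 135.

135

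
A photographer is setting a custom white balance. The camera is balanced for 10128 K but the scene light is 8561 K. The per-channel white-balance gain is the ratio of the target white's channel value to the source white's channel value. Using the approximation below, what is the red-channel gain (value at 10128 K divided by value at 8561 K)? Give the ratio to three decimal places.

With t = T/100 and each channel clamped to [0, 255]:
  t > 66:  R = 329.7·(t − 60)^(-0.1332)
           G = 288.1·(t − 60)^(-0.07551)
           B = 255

0.938

At 8561 K (t = 85.61):
  R = 329.7·(85.61 − 60)^(-0.1332) = 329.7·25.61^(-0.1332) = 329.7·0.64923 = 214.052.
At 10128 K (t = 101.28):
  R = 329.7·(101.28 − 60)^(-0.1332) = 329.7·41.28^(-0.1332) = 329.7·0.60923 = 200.864.
Gain = 200.864 / 214.052 = 0.9384 → 0.938.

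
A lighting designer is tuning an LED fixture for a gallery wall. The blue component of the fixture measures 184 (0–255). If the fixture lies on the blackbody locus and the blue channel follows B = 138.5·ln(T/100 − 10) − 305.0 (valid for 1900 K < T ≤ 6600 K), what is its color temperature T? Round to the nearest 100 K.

ln(t − 10) = (184 + 305.0) / 138.5 = 3.5307.
t − 10 = e^3.5307 = 34.147, so t = 44.147.
T = 100·t = 4415 K → 4400 K to the nearest 100 K.

4400 K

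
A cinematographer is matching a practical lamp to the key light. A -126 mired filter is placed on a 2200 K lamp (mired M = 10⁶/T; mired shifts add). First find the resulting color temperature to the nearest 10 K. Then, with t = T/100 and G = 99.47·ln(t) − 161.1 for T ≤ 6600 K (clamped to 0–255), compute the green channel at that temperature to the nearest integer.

M_in = 10⁶/2200 = 454.55; M_out = 454.55 + (-126) = 328.55.
T_out = 10⁶/328.55 = 3043.7 K → 3040 K; t = 30.4.
G = 99.47·ln 30.4 − 161.1 = 99.47·3.4144 − 161.1 = 178.535.
Rounded: 179.

179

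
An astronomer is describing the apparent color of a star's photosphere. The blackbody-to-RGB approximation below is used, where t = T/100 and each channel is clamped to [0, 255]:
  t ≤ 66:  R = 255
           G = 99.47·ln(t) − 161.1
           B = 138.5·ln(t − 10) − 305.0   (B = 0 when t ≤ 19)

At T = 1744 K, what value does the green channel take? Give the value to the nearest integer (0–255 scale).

123

t = 1744/100 = 17.44; the t ≤ 66 branch applies.
G = 99.47·ln 17.44 − 161.1 = 99.47·2.8588 − 161.1 = 123.261.
Rounded: 123.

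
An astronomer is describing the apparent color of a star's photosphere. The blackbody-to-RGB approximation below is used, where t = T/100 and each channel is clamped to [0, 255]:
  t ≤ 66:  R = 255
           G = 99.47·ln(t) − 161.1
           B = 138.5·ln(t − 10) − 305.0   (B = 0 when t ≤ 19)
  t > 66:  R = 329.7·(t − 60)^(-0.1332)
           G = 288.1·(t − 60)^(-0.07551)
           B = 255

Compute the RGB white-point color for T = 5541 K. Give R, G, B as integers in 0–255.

t = 5541/100 = 55.41; the t ≤ 66 branch applies.
R = 255 by definition for t ≤ 66.
G = 99.47·ln 55.41 − 161.1 = 99.47·4.0148 − 161.1 = 238.248.
B = 138.5·ln(55.41 − 10) − 305.0 = 138.5·ln 45.41 − 305.0 = 138.5·3.8157 − 305.0 = 223.479.
Rounded: (255, 238, 223).

R=255, G=238, B=223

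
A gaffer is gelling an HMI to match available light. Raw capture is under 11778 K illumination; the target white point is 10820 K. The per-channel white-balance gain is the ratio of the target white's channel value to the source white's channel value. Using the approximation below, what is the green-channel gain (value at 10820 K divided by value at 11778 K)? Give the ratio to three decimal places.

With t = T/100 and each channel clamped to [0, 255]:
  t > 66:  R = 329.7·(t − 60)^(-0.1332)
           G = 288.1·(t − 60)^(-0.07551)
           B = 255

1.014

At 11778 K (t = 117.78):
  G = 288.1·(117.78 − 60)^(-0.07551) = 288.1·57.78^(-0.07551) = 288.1·0.73615 = 212.086.
At 10820 K (t = 108.2):
  G = 288.1·(108.2 − 60)^(-0.07551) = 288.1·48.2^(-0.07551) = 288.1·0.74630 = 215.009.
Gain = 215.009 / 212.086 = 1.0138 → 1.014.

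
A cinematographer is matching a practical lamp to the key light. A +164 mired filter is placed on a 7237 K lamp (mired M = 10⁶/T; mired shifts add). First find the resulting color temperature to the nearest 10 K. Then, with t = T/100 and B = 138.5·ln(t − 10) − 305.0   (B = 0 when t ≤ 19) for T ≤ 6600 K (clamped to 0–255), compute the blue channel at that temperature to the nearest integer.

M_in = 10⁶/7237 = 138.18; M_out = 138.18 + (+164) = 302.18.
T_out = 10⁶/302.18 = 3309.3 K → 3310 K; t = 33.1.
B = 138.5·ln(33.1 − 10) − 305.0 = 138.5·ln 23.1 − 305.0 = 138.5·3.1398 − 305.0 = 129.867.
Rounded: 130.

130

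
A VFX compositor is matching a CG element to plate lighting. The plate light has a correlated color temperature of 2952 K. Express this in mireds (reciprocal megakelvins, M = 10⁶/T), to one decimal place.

338.8 mireds

M = 10⁶ / 2952 = 338.753 → 338.8 mireds.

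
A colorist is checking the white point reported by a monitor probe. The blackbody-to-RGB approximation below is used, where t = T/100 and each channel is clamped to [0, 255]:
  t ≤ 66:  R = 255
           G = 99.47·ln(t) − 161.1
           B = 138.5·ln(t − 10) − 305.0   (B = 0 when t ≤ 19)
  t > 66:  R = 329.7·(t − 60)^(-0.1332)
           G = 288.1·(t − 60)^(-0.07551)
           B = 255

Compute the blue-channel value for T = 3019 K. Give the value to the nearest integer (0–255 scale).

111

t = 3019/100 = 30.19; the t ≤ 66 branch applies.
B = 138.5·ln(30.19 − 10) − 305.0 = 138.5·ln 20.19 − 305.0 = 138.5·3.0052 − 305.0 = 111.218.
Rounded: 111.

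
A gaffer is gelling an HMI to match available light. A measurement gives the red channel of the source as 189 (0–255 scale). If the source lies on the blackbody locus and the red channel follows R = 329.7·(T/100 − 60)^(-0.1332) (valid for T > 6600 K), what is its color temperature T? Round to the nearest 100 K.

(t − 60)^(-0.1332) = 189/329.7 = 0.57325.
t − 60 = 0.57325^(1/-0.1332) = 0.57325^(-7.508) = 65.199, so t = 125.199.
T = 100·t = 12520 K → 12500 K to the nearest 100 K.

12500 K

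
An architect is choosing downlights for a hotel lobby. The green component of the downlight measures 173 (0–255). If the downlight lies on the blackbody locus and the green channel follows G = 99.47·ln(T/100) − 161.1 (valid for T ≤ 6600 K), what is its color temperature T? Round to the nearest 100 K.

ln t = (173 + 161.1) / 99.47 = 3.3588.
t = e^3.3588 = 28.755.
T = 100·t = 2875 K → 2900 K to the nearest 100 K.

2900 K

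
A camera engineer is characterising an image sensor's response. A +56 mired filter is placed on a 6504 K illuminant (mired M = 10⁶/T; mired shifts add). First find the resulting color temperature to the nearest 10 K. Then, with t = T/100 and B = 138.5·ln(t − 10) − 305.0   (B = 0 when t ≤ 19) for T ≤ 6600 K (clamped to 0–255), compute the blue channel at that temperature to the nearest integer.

198

M_in = 10⁶/6504 = 153.75; M_out = 153.75 + (+56) = 209.75.
T_out = 10⁶/209.75 = 4767.5 K → 4770 K; t = 47.7.
B = 138.5·ln(47.7 − 10) − 305.0 = 138.5·ln 37.7 − 305.0 = 138.5·3.6297 − 305.0 = 197.708.
Rounded: 198.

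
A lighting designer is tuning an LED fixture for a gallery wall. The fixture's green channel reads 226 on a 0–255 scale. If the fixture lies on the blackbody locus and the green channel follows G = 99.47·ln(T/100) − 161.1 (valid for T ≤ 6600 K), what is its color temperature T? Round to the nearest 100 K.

4900 K

ln t = (226 + 161.1) / 99.47 = 3.8916.
t = e^3.8916 = 48.990.
T = 100·t = 4899 K → 4900 K to the nearest 100 K.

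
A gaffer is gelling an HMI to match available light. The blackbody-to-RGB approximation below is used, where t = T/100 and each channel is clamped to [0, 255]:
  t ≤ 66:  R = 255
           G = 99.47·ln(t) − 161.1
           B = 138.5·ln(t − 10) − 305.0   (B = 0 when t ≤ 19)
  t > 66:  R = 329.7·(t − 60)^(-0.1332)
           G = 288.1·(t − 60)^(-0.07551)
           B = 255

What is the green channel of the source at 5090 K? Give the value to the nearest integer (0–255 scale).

t = 5090/100 = 50.9; the t ≤ 66 branch applies.
G = 99.47·ln 50.9 − 161.1 = 99.47·3.9299 − 161.1 = 229.803.
Rounded: 230.

230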